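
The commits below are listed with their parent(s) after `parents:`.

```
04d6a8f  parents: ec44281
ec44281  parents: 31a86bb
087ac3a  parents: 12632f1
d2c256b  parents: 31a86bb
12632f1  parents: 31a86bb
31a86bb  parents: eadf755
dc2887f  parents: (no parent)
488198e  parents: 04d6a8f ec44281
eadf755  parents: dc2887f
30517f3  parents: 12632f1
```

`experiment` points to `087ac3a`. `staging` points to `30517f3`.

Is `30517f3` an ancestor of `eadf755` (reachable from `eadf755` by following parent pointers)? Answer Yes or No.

Ancestors of eadf755: {dc2887f, eadf755}.
30517f3 is not in that set, so it is not an ancestor of eadf755.

No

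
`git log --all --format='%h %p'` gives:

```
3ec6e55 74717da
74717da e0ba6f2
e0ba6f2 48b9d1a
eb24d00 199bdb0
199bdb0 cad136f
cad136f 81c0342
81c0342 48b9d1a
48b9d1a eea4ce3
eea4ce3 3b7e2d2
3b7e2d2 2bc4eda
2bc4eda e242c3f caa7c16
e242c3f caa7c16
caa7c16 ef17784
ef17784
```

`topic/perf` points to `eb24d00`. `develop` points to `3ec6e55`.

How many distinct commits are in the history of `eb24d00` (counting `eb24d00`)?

11

Walking parent pointers from eb24d00: reachable set = {199bdb0, 2bc4eda, 3b7e2d2, 48b9d1a, 81c0342, caa7c16, cad136f, e242c3f, eb24d00, eea4ce3, ef17784}.
That is 11 commits.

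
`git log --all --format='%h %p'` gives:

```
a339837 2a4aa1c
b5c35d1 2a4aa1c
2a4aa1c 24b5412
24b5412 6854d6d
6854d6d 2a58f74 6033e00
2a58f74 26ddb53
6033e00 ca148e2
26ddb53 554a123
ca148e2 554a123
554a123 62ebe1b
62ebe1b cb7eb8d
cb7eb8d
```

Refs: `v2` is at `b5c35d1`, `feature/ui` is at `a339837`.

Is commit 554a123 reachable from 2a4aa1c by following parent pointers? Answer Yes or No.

Ancestors of 2a4aa1c (commits reachable by following parents): {24b5412, 26ddb53, 2a4aa1c, 2a58f74, 554a123, 6033e00, 62ebe1b, 6854d6d, ca148e2, cb7eb8d}.
554a123 is in that set, so it is an ancestor of 2a4aa1c.

Yes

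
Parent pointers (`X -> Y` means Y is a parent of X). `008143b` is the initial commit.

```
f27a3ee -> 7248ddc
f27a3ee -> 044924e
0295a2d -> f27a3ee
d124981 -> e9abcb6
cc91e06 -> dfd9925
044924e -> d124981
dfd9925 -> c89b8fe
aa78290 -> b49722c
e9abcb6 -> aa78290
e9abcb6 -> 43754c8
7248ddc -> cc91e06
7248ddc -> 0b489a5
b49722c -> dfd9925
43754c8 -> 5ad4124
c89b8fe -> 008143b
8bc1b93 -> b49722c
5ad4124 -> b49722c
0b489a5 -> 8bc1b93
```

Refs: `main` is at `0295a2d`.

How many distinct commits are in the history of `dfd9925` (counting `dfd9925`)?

Walking parent pointers from dfd9925: reachable set = {008143b, c89b8fe, dfd9925}.
That is 3 commits.

3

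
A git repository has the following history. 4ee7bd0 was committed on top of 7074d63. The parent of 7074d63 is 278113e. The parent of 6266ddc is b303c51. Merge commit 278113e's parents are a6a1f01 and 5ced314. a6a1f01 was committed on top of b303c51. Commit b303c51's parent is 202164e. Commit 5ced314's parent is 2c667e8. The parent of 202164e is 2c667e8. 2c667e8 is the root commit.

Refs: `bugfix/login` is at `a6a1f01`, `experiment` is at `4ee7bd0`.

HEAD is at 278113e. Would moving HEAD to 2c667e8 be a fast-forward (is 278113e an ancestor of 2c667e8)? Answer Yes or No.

No

A fast-forward from 278113e to 2c667e8 is possible iff 278113e is an ancestor of 2c667e8.
Ancestors of 2c667e8: {2c667e8}.
278113e is not among them, so fast-forward is not possible.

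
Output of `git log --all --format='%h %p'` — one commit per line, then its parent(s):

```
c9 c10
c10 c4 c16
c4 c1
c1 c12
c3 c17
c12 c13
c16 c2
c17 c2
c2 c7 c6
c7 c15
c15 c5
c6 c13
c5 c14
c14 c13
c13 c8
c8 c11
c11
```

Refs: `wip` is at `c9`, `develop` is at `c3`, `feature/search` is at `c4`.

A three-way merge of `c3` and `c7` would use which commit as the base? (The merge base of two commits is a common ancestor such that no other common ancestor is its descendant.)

Ancestors of c3: {c11, c13, c14, c15, c17, c2, c3, c5, c6, c7, c8}.
Ancestors of c7: {c11, c13, c14, c15, c5, c7, c8}.
Common ancestors: {c11, c13, c14, c15, c5, c7, c8}.
Among these, c7 is not an ancestor of any other common ancestor — it is the merge base.

c7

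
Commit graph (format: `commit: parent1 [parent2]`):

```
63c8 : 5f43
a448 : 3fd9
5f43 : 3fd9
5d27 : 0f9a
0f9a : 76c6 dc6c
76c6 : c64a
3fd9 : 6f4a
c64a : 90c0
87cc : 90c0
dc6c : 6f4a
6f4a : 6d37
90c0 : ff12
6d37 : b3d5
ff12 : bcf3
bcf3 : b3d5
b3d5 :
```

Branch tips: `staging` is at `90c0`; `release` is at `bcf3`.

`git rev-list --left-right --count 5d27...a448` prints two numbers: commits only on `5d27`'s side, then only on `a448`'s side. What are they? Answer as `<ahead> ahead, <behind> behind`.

8 ahead, 2 behind

Reachable from 5d27: {0f9a, 5d27, 6d37, 6f4a, 76c6, 90c0, b3d5, bcf3, c64a, dc6c, ff12}.
Reachable from a448: {3fd9, 6d37, 6f4a, a448, b3d5}.
Only in 5d27's history (ahead): {0f9a, 5d27, 76c6, 90c0, bcf3, c64a, dc6c, ff12} — 8.
Only in a448's history (behind): {3fd9, a448} — 2.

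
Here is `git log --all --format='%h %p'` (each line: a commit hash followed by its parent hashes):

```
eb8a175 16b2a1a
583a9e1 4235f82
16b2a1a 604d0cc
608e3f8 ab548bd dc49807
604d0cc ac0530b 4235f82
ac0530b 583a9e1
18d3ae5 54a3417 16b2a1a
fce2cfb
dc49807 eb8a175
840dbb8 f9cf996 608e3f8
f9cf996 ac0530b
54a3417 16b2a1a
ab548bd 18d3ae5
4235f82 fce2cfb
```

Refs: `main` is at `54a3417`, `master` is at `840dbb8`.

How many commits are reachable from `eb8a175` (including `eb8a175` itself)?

7

Walking parent pointers from eb8a175: reachable set = {16b2a1a, 4235f82, 583a9e1, 604d0cc, ac0530b, eb8a175, fce2cfb}.
That is 7 commits.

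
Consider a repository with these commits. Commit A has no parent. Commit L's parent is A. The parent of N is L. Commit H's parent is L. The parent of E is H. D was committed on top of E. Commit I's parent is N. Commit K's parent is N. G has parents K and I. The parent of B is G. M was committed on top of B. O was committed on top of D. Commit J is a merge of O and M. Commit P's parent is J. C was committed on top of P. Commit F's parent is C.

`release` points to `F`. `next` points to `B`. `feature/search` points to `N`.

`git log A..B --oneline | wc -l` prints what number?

Reachable from B: {A, B, G, I, K, L, N}.
Reachable from A: {A}.
In B's history but not A's: {B, G, I, K, L, N} — 6 commits.

6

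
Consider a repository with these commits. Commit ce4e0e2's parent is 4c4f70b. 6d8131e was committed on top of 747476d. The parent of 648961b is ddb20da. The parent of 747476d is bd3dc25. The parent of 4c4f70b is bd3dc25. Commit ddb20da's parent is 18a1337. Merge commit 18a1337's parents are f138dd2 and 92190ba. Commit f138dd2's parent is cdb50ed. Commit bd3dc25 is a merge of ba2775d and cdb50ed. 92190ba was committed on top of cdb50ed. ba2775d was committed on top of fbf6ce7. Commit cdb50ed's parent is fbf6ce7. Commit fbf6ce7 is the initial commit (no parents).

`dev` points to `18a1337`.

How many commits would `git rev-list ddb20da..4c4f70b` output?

Reachable from 4c4f70b: {4c4f70b, ba2775d, bd3dc25, cdb50ed, fbf6ce7}.
Reachable from ddb20da: {18a1337, 92190ba, cdb50ed, ddb20da, f138dd2, fbf6ce7}.
In 4c4f70b's history but not ddb20da's: {4c4f70b, ba2775d, bd3dc25} — 3 commits.

3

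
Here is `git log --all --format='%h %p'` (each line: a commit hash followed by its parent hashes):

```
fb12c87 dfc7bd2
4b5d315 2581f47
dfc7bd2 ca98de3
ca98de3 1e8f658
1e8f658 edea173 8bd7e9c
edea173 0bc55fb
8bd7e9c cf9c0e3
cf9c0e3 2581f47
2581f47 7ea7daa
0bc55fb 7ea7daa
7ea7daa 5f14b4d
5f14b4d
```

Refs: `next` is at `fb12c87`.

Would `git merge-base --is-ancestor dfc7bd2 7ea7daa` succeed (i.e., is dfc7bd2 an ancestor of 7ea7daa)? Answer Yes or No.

Ancestors of 7ea7daa: {5f14b4d, 7ea7daa}.
dfc7bd2 is not in that set, so it is not an ancestor of 7ea7daa.

No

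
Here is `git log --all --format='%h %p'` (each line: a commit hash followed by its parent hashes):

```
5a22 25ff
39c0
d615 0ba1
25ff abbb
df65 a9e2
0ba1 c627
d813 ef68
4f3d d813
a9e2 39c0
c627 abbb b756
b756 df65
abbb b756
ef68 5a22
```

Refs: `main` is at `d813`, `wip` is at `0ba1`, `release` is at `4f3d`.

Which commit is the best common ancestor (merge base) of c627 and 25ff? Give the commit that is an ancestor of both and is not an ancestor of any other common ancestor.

Ancestors of c627: {39c0, a9e2, abbb, b756, c627, df65}.
Ancestors of 25ff: {25ff, 39c0, a9e2, abbb, b756, df65}.
Common ancestors: {39c0, a9e2, abbb, b756, df65}.
Among these, abbb is not an ancestor of any other common ancestor — it is the merge base.

abbb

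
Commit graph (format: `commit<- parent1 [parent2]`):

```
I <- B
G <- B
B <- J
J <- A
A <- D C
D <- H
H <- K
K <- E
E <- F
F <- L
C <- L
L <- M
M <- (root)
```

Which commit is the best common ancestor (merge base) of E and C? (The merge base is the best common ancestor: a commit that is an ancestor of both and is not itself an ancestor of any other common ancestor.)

L

Ancestors of E: {E, F, L, M}.
Ancestors of C: {C, L, M}.
Common ancestors: {L, M}.
Among these, L is not an ancestor of any other common ancestor — it is the merge base.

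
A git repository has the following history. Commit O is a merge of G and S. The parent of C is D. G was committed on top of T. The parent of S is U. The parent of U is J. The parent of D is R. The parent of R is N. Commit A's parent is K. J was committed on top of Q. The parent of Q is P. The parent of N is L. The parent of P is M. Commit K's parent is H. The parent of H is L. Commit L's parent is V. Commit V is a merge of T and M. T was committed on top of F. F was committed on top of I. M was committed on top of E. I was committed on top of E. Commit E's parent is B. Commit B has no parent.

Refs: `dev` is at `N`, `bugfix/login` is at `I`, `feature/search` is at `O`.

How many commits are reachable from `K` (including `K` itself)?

Walking parent pointers from K: reachable set = {B, E, F, H, I, K, L, M, T, V}.
That is 10 commits.

10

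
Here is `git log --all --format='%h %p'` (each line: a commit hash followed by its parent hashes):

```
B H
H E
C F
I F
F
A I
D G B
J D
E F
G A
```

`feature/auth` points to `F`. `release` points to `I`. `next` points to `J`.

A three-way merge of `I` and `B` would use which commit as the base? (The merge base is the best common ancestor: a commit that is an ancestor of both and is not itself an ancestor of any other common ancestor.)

Ancestors of I: {F, I}.
Ancestors of B: {B, E, F, H}.
Common ancestors: {F}.
The only common ancestor is F, so it is the merge base.

F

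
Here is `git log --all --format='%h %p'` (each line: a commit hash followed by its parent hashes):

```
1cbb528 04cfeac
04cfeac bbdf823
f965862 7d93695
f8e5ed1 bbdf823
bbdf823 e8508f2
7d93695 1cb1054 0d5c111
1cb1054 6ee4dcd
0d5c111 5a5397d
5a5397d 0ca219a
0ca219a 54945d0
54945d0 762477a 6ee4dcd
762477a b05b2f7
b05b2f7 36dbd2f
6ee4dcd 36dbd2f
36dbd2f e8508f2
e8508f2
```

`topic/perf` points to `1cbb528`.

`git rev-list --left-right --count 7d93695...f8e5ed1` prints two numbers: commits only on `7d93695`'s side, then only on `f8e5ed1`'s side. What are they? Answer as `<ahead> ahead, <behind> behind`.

Reachable from 7d93695: {0ca219a, 0d5c111, 1cb1054, 36dbd2f, 54945d0, 5a5397d, 6ee4dcd, 762477a, 7d93695, b05b2f7, e8508f2}.
Reachable from f8e5ed1: {bbdf823, e8508f2, f8e5ed1}.
Only in 7d93695's history (ahead): {0ca219a, 0d5c111, 1cb1054, 36dbd2f, 54945d0, 5a5397d, 6ee4dcd, 762477a, 7d93695, b05b2f7} — 10.
Only in f8e5ed1's history (behind): {bbdf823, f8e5ed1} — 2.

10 ahead, 2 behind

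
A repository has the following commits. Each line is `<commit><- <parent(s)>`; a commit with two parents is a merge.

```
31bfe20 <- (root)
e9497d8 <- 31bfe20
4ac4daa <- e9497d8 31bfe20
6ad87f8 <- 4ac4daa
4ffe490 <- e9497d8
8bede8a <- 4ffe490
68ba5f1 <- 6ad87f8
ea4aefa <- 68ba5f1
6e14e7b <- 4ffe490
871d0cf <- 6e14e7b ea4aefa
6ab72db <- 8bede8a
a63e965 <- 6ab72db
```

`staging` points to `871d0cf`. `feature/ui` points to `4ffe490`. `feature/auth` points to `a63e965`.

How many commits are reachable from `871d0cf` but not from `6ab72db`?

6

Reachable from 871d0cf: {31bfe20, 4ac4daa, 4ffe490, 68ba5f1, 6ad87f8, 6e14e7b, 871d0cf, e9497d8, ea4aefa}.
Reachable from 6ab72db: {31bfe20, 4ffe490, 6ab72db, 8bede8a, e9497d8}.
In 871d0cf's history but not 6ab72db's: {4ac4daa, 68ba5f1, 6ad87f8, 6e14e7b, 871d0cf, ea4aefa} — 6 commits.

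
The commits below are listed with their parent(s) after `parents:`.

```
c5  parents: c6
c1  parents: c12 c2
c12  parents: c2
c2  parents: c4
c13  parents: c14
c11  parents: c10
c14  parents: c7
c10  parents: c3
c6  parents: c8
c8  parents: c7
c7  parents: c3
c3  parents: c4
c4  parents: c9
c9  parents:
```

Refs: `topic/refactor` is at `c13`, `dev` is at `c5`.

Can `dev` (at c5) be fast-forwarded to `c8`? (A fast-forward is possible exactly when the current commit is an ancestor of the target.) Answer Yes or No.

No

A fast-forward from c5 to c8 is possible iff c5 is an ancestor of c8.
Ancestors of c8: {c3, c4, c7, c8, c9}.
c5 is not among them, so fast-forward is not possible.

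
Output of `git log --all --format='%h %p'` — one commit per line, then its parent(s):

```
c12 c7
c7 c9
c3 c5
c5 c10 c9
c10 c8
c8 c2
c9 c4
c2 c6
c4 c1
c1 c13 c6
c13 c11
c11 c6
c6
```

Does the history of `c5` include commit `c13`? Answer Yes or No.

Yes

Ancestors of c5 (commits reachable by following parents): {c1, c10, c11, c13, c2, c4, c5, c6, c8, c9}.
c13 is in that set, so it is an ancestor of c5.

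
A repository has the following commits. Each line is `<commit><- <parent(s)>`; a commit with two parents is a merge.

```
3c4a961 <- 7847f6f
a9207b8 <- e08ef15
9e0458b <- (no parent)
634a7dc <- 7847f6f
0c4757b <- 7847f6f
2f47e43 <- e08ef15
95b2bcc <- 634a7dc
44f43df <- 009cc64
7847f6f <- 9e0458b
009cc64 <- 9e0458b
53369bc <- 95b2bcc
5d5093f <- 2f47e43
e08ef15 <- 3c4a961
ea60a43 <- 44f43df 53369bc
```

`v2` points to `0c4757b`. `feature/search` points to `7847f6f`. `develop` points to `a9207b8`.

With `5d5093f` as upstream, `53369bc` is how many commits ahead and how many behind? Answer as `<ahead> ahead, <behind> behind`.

3 ahead, 4 behind

Reachable from 53369bc: {53369bc, 634a7dc, 7847f6f, 95b2bcc, 9e0458b}.
Reachable from 5d5093f: {2f47e43, 3c4a961, 5d5093f, 7847f6f, 9e0458b, e08ef15}.
Only in 53369bc's history (ahead): {53369bc, 634a7dc, 95b2bcc} — 3.
Only in 5d5093f's history (behind): {2f47e43, 3c4a961, 5d5093f, e08ef15} — 4.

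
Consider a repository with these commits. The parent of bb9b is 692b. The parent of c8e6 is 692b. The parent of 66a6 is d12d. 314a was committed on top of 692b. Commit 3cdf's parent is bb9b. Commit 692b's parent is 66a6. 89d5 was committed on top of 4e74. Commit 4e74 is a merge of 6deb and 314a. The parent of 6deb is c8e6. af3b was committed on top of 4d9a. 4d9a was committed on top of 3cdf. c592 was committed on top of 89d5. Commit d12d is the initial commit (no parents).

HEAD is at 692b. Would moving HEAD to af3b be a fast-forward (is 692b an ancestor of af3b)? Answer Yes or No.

Yes

A fast-forward from 692b to af3b is possible iff 692b is an ancestor of af3b.
Ancestors of af3b: {3cdf, 4d9a, 66a6, 692b, af3b, bb9b, d12d}.
692b is among them, so fast-forward is possible.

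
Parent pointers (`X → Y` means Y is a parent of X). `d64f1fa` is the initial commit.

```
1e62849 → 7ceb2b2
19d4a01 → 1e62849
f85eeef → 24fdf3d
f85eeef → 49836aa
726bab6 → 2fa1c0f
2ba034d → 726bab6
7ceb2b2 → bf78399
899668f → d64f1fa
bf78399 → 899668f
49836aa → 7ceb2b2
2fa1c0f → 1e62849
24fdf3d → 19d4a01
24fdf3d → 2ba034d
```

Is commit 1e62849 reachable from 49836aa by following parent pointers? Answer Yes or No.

No

Ancestors of 49836aa: {49836aa, 7ceb2b2, 899668f, bf78399, d64f1fa}.
1e62849 is not in that set, so it is not an ancestor of 49836aa.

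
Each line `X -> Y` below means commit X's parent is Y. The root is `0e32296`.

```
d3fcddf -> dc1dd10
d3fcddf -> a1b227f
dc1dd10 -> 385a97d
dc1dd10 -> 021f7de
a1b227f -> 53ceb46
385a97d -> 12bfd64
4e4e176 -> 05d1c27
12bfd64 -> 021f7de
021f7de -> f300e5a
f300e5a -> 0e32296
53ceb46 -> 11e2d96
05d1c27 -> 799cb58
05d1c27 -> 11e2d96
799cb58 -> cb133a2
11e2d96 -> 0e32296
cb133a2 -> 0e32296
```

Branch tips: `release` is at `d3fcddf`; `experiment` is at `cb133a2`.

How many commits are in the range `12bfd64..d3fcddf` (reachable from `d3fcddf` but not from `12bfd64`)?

Reachable from d3fcddf: {021f7de, 0e32296, 11e2d96, 12bfd64, 385a97d, 53ceb46, a1b227f, d3fcddf, dc1dd10, f300e5a}.
Reachable from 12bfd64: {021f7de, 0e32296, 12bfd64, f300e5a}.
In d3fcddf's history but not 12bfd64's: {11e2d96, 385a97d, 53ceb46, a1b227f, d3fcddf, dc1dd10} — 6 commits.

6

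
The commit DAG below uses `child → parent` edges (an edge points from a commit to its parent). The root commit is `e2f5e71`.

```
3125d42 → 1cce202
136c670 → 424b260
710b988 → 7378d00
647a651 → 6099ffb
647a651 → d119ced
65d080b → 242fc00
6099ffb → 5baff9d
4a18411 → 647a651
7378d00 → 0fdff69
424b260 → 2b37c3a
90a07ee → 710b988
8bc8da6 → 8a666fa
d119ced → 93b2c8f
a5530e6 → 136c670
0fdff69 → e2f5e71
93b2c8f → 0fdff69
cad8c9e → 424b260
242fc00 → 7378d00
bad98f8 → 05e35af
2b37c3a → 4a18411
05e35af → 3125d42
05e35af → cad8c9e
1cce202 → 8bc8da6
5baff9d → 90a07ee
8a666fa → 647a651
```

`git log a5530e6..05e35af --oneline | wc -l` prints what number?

6

Reachable from 05e35af: {05e35af, 0fdff69, 1cce202, 2b37c3a, 3125d42, 424b260, 4a18411, 5baff9d, 6099ffb, 647a651, 710b988, 7378d00, 8a666fa, 8bc8da6, 90a07ee, 93b2c8f, cad8c9e, d119ced, e2f5e71}.
Reachable from a5530e6: {0fdff69, 136c670, 2b37c3a, 424b260, 4a18411, 5baff9d, 6099ffb, 647a651, 710b988, 7378d00, 90a07ee, 93b2c8f, a5530e6, d119ced, e2f5e71}.
In 05e35af's history but not a5530e6's: {05e35af, 1cce202, 3125d42, 8a666fa, 8bc8da6, cad8c9e} — 6 commits.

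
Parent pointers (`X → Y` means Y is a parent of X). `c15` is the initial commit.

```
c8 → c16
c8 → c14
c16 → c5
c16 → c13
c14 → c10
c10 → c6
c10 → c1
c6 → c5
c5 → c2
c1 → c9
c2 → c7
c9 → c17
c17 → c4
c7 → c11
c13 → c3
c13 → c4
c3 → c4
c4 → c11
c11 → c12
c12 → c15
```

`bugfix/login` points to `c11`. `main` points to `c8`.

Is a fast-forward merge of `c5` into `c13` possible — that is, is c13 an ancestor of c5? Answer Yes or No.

A fast-forward from c13 to c5 is possible iff c13 is an ancestor of c5.
Ancestors of c5: {c11, c12, c15, c2, c5, c7}.
c13 is not among them, so fast-forward is not possible.

No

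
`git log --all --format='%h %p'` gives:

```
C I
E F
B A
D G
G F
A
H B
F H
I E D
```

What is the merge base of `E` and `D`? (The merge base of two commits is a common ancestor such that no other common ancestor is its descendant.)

F

Ancestors of E: {A, B, E, F, H}.
Ancestors of D: {A, B, D, F, G, H}.
Common ancestors: {A, B, F, H}.
Among these, F is not an ancestor of any other common ancestor — it is the merge base.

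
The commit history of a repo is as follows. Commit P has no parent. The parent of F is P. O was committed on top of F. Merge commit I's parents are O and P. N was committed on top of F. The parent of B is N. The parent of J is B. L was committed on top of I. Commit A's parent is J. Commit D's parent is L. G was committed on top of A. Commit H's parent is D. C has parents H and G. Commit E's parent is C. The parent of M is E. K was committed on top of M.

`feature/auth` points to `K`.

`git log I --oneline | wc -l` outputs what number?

Walking parent pointers from I: reachable set = {F, I, O, P}.
That is 4 commits.

4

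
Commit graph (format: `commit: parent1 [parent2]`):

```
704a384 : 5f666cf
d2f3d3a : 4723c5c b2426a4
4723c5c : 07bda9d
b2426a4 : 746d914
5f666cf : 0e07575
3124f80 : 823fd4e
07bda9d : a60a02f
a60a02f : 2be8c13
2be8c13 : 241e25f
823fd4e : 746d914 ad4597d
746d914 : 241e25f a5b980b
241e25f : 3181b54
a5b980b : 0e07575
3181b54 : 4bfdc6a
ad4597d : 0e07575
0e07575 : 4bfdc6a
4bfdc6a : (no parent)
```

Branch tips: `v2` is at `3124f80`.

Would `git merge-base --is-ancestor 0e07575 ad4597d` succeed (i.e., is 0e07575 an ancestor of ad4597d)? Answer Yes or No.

Ancestors of ad4597d (commits reachable by following parents): {0e07575, 4bfdc6a, ad4597d}.
0e07575 is in that set, so it is an ancestor of ad4597d.

Yes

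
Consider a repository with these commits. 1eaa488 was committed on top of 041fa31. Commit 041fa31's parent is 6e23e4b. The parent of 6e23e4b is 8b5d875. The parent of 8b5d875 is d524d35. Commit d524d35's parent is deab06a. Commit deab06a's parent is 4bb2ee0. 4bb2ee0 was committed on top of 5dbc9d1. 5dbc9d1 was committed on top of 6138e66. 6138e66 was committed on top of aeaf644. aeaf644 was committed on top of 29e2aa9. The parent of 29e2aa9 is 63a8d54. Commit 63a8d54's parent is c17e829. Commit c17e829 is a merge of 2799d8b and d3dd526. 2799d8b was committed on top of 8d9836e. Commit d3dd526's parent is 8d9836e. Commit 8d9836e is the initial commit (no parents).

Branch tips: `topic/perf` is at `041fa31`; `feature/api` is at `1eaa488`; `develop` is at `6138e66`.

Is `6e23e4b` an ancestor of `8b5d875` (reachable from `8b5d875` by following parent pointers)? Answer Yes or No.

No

Ancestors of 8b5d875: {2799d8b, 29e2aa9, 4bb2ee0, 5dbc9d1, 6138e66, 63a8d54, 8b5d875, 8d9836e, aeaf644, c17e829, d3dd526, d524d35, deab06a}.
6e23e4b is not in that set, so it is not an ancestor of 8b5d875.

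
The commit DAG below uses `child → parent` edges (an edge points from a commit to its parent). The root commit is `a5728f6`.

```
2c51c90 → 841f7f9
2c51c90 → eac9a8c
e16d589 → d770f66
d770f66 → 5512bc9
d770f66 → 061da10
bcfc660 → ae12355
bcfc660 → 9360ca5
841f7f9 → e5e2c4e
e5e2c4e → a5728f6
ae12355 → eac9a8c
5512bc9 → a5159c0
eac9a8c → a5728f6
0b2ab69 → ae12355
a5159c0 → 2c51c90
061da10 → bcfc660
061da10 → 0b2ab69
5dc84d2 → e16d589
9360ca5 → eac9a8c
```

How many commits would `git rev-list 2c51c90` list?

Walking parent pointers from 2c51c90: reachable set = {2c51c90, 841f7f9, a5728f6, e5e2c4e, eac9a8c}.
That is 5 commits.

5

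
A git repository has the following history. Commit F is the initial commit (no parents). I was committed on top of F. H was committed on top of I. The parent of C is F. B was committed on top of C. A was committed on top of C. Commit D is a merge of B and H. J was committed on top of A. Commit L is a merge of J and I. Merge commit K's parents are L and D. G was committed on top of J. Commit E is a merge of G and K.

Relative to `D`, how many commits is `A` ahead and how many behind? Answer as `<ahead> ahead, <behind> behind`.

Reachable from A: {A, C, F}.
Reachable from D: {B, C, D, F, H, I}.
Only in A's history (ahead): {A} — 1.
Only in D's history (behind): {B, D, H, I} — 4.

1 ahead, 4 behind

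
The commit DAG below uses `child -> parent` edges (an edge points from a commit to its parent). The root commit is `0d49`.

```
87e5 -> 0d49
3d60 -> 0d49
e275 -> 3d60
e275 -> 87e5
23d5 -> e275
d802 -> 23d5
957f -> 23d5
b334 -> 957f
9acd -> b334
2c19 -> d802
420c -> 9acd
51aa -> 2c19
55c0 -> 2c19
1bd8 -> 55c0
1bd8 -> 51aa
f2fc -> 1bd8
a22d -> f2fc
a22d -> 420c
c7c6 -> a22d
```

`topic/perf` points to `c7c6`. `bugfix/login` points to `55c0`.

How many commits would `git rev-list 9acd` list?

Walking parent pointers from 9acd: reachable set = {0d49, 23d5, 3d60, 87e5, 957f, 9acd, b334, e275}.
That is 8 commits.

8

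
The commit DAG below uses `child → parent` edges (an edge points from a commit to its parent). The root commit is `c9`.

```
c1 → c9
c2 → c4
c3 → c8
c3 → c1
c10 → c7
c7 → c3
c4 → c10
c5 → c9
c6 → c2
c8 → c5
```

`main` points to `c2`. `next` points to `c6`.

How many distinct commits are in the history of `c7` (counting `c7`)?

Walking parent pointers from c7: reachable set = {c1, c3, c5, c7, c8, c9}.
That is 6 commits.

6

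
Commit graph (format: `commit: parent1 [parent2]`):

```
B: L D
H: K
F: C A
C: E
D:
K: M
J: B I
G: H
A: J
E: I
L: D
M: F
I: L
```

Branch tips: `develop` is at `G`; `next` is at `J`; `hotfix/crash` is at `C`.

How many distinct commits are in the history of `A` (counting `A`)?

Walking parent pointers from A: reachable set = {A, B, D, I, J, L}.
That is 6 commits.

6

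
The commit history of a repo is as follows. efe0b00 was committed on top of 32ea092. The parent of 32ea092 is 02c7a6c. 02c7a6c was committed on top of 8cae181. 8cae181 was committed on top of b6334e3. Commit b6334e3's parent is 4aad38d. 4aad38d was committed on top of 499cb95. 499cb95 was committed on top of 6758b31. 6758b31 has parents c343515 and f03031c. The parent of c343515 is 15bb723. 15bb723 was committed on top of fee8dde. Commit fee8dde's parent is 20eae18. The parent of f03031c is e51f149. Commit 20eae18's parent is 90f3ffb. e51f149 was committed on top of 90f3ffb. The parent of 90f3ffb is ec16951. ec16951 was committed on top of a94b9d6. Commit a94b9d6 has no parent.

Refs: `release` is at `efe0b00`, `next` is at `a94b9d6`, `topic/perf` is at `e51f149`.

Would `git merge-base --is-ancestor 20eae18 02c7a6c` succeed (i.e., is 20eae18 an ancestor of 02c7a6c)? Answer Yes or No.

Ancestors of 02c7a6c (commits reachable by following parents): {02c7a6c, 15bb723, 20eae18, 499cb95, 4aad38d, 6758b31, 8cae181, 90f3ffb, a94b9d6, b6334e3, c343515, e51f149, ec16951, f03031c, fee8dde}.
20eae18 is in that set, so it is an ancestor of 02c7a6c.

Yes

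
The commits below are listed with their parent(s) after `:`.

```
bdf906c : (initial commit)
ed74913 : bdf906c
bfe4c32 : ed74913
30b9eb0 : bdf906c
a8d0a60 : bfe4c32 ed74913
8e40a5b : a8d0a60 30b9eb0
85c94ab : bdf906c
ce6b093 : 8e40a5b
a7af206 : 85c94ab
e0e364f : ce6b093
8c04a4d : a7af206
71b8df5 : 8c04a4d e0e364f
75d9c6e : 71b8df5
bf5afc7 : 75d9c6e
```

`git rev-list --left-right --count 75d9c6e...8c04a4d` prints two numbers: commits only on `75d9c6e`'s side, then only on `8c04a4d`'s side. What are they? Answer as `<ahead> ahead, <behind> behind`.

9 ahead, 0 behind

Reachable from 75d9c6e: {30b9eb0, 71b8df5, 75d9c6e, 85c94ab, 8c04a4d, 8e40a5b, a7af206, a8d0a60, bdf906c, bfe4c32, ce6b093, e0e364f, ed74913}.
Reachable from 8c04a4d: {85c94ab, 8c04a4d, a7af206, bdf906c}.
Only in 75d9c6e's history (ahead): {30b9eb0, 71b8df5, 75d9c6e, 8e40a5b, a8d0a60, bfe4c32, ce6b093, e0e364f, ed74913} — 9.
Only in 8c04a4d's history (behind): {} — 0.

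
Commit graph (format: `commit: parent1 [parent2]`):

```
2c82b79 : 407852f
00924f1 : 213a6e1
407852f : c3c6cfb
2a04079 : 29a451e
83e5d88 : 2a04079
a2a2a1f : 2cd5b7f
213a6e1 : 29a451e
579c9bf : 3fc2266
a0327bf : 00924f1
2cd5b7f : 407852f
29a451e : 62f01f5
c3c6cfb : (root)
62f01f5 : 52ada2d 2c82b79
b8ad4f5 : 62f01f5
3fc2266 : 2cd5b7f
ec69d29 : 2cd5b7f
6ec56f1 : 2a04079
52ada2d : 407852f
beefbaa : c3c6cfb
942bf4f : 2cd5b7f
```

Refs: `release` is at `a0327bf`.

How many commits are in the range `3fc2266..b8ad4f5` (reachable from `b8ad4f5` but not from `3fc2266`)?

Reachable from b8ad4f5: {2c82b79, 407852f, 52ada2d, 62f01f5, b8ad4f5, c3c6cfb}.
Reachable from 3fc2266: {2cd5b7f, 3fc2266, 407852f, c3c6cfb}.
In b8ad4f5's history but not 3fc2266's: {2c82b79, 52ada2d, 62f01f5, b8ad4f5} — 4 commits.

4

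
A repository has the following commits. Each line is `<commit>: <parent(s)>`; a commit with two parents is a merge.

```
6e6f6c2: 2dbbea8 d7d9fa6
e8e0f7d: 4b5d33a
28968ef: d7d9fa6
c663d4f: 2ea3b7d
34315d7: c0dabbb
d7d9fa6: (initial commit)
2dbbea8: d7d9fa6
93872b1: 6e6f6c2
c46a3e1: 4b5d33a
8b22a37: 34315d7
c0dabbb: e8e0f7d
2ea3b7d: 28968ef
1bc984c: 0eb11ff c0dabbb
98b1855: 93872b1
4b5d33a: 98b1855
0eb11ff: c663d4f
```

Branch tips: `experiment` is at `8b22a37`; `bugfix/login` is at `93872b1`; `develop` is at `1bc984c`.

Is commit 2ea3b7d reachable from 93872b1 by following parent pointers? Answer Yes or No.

No

Ancestors of 93872b1: {2dbbea8, 6e6f6c2, 93872b1, d7d9fa6}.
2ea3b7d is not in that set, so it is not an ancestor of 93872b1.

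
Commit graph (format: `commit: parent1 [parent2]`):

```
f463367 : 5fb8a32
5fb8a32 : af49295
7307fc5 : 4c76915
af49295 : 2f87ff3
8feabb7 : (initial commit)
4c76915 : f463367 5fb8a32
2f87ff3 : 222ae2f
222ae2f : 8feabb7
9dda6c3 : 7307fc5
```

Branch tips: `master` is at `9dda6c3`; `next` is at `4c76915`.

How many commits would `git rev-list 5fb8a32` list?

5

Walking parent pointers from 5fb8a32: reachable set = {222ae2f, 2f87ff3, 5fb8a32, 8feabb7, af49295}.
That is 5 commits.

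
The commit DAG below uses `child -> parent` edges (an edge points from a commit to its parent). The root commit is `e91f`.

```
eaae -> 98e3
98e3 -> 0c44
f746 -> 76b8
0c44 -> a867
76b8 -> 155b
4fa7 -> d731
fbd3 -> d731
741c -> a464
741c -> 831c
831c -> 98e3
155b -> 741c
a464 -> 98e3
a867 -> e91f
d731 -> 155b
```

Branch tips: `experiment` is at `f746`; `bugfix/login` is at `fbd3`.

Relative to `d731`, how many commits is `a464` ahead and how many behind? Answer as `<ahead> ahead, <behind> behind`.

Reachable from a464: {0c44, 98e3, a464, a867, e91f}.
Reachable from d731: {0c44, 155b, 741c, 831c, 98e3, a464, a867, d731, e91f}.
Only in a464's history (ahead): {} — 0.
Only in d731's history (behind): {155b, 741c, 831c, d731} — 4.

0 ahead, 4 behind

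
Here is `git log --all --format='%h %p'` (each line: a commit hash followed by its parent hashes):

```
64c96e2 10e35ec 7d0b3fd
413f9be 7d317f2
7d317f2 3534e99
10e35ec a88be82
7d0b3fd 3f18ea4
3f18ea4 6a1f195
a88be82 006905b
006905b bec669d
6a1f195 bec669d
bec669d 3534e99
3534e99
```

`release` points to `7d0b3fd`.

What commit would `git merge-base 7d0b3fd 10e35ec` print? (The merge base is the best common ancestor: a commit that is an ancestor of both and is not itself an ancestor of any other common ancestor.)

Ancestors of 7d0b3fd: {3534e99, 3f18ea4, 6a1f195, 7d0b3fd, bec669d}.
Ancestors of 10e35ec: {006905b, 10e35ec, 3534e99, a88be82, bec669d}.
Common ancestors: {3534e99, bec669d}.
Among these, bec669d is not an ancestor of any other common ancestor — it is the merge base.

bec669d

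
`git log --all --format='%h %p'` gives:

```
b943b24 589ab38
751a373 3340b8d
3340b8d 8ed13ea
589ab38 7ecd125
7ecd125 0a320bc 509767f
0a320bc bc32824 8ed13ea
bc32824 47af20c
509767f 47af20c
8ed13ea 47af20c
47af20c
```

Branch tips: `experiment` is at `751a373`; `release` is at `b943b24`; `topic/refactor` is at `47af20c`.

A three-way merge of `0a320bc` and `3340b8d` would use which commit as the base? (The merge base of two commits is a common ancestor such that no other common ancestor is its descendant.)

8ed13ea

Ancestors of 0a320bc: {0a320bc, 47af20c, 8ed13ea, bc32824}.
Ancestors of 3340b8d: {3340b8d, 47af20c, 8ed13ea}.
Common ancestors: {47af20c, 8ed13ea}.
Among these, 8ed13ea is not an ancestor of any other common ancestor — it is the merge base.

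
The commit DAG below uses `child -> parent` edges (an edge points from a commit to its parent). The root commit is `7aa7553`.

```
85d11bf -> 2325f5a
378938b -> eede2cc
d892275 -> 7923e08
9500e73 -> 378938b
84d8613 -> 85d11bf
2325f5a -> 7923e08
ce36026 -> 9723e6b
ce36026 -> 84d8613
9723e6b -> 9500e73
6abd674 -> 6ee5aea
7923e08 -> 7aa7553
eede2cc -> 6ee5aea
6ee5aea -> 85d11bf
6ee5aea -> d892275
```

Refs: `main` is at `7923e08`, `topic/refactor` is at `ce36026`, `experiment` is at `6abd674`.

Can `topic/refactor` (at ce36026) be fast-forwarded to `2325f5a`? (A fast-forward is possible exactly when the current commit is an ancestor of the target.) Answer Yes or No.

No

A fast-forward from ce36026 to 2325f5a is possible iff ce36026 is an ancestor of 2325f5a.
Ancestors of 2325f5a: {2325f5a, 7923e08, 7aa7553}.
ce36026 is not among them, so fast-forward is not possible.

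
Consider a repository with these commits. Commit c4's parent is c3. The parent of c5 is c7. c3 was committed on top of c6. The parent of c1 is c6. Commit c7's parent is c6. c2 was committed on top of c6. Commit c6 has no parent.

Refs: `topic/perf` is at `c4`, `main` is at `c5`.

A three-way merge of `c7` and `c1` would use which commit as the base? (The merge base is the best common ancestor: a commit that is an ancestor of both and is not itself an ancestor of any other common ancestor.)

c6

Ancestors of c7: {c6, c7}.
Ancestors of c1: {c1, c6}.
Common ancestors: {c6}.
The only common ancestor is c6, so it is the merge base.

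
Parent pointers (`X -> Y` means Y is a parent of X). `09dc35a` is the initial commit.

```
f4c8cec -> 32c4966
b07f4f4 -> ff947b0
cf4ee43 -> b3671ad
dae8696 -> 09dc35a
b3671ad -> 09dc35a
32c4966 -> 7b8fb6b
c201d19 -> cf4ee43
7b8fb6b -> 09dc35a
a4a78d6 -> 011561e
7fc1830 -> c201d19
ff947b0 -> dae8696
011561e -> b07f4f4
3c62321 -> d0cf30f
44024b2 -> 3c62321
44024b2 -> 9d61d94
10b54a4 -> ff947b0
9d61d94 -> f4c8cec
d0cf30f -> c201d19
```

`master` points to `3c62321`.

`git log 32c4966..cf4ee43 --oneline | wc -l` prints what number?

Reachable from cf4ee43: {09dc35a, b3671ad, cf4ee43}.
Reachable from 32c4966: {09dc35a, 32c4966, 7b8fb6b}.
In cf4ee43's history but not 32c4966's: {b3671ad, cf4ee43} — 2 commits.

2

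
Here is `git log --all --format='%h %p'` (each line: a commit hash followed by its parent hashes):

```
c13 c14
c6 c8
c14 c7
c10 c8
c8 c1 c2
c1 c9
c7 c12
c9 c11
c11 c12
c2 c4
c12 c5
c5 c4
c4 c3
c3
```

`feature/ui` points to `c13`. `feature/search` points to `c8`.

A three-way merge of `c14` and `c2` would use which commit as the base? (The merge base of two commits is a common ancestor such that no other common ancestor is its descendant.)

c4

Ancestors of c14: {c12, c14, c3, c4, c5, c7}.
Ancestors of c2: {c2, c3, c4}.
Common ancestors: {c3, c4}.
Among these, c4 is not an ancestor of any other common ancestor — it is the merge base.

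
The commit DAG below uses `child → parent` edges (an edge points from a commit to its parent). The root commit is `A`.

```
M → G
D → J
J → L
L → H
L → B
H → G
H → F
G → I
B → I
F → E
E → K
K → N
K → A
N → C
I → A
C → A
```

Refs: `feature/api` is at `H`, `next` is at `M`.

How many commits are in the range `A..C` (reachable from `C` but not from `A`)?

Reachable from C: {A, C}.
Reachable from A: {A}.
In C's history but not A's: {C} — 1 commit.

1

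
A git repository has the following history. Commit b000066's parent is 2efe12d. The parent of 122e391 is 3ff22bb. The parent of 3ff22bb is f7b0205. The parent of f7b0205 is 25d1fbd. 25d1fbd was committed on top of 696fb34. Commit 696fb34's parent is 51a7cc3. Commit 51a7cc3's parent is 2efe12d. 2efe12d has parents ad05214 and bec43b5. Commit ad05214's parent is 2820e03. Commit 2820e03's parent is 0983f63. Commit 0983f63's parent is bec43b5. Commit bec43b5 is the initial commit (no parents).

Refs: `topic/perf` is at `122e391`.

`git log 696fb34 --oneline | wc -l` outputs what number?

7

Walking parent pointers from 696fb34: reachable set = {0983f63, 2820e03, 2efe12d, 51a7cc3, 696fb34, ad05214, bec43b5}.
That is 7 commits.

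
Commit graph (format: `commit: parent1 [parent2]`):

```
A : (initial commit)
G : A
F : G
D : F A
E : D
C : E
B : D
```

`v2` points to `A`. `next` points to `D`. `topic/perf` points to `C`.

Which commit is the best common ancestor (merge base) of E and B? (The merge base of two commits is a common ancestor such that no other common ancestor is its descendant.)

D

Ancestors of E: {A, D, E, F, G}.
Ancestors of B: {A, B, D, F, G}.
Common ancestors: {A, D, F, G}.
Among these, D is not an ancestor of any other common ancestor — it is the merge base.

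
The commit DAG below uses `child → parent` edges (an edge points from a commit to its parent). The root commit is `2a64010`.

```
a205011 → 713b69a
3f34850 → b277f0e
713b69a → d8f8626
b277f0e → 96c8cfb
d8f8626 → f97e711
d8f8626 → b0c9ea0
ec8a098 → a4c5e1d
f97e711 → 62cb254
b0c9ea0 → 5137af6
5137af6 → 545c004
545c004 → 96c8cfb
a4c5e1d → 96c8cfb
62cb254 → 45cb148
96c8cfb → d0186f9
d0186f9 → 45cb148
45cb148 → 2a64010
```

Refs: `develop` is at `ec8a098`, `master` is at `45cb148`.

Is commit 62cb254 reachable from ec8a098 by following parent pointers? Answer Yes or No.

No

Ancestors of ec8a098: {2a64010, 45cb148, 96c8cfb, a4c5e1d, d0186f9, ec8a098}.
62cb254 is not in that set, so it is not an ancestor of ec8a098.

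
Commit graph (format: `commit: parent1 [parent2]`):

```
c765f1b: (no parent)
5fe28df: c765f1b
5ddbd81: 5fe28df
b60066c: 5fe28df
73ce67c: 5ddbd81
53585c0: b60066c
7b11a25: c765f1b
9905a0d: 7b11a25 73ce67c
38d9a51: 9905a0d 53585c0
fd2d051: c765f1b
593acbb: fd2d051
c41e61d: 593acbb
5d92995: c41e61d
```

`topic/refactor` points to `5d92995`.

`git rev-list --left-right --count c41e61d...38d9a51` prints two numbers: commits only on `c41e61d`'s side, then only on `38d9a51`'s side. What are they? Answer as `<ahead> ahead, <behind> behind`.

3 ahead, 8 behind

Reachable from c41e61d: {593acbb, c41e61d, c765f1b, fd2d051}.
Reachable from 38d9a51: {38d9a51, 53585c0, 5ddbd81, 5fe28df, 73ce67c, 7b11a25, 9905a0d, b60066c, c765f1b}.
Only in c41e61d's history (ahead): {593acbb, c41e61d, fd2d051} — 3.
Only in 38d9a51's history (behind): {38d9a51, 53585c0, 5ddbd81, 5fe28df, 73ce67c, 7b11a25, 9905a0d, b60066c} — 8.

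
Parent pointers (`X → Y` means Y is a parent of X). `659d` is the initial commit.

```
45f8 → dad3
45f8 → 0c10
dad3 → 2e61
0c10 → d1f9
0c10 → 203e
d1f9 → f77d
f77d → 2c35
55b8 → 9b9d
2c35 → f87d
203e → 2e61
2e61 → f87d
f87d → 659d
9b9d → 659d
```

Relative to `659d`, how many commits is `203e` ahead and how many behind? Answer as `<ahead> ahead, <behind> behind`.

Reachable from 203e: {203e, 2e61, 659d, f87d}.
Reachable from 659d: {659d}.
Only in 203e's history (ahead): {203e, 2e61, f87d} — 3.
Only in 659d's history (behind): {} — 0.

3 ahead, 0 behind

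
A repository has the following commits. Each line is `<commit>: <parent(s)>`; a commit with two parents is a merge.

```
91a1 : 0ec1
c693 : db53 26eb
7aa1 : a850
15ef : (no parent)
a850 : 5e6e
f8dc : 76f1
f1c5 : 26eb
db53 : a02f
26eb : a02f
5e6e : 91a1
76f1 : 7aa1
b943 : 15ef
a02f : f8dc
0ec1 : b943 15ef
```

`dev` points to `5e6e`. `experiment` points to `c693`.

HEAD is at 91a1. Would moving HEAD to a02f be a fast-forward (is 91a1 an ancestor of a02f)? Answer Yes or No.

A fast-forward from 91a1 to a02f is possible iff 91a1 is an ancestor of a02f.
Ancestors of a02f: {0ec1, 15ef, 5e6e, 76f1, 7aa1, 91a1, a02f, a850, b943, f8dc}.
91a1 is among them, so fast-forward is possible.

Yes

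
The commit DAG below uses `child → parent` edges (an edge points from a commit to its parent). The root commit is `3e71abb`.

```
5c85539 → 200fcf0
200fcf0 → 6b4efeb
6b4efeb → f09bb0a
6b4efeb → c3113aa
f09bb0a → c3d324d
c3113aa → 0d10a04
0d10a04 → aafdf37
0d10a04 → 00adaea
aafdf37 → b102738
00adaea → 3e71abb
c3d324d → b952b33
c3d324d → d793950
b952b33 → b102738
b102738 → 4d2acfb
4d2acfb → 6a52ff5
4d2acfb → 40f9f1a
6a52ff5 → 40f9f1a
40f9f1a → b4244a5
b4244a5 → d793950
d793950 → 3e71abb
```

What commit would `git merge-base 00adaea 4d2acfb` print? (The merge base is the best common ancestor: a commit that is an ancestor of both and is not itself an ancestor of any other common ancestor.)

Ancestors of 00adaea: {00adaea, 3e71abb}.
Ancestors of 4d2acfb: {3e71abb, 40f9f1a, 4d2acfb, 6a52ff5, b4244a5, d793950}.
Common ancestors: {3e71abb}.
The only common ancestor is 3e71abb, so it is the merge base.

3e71abb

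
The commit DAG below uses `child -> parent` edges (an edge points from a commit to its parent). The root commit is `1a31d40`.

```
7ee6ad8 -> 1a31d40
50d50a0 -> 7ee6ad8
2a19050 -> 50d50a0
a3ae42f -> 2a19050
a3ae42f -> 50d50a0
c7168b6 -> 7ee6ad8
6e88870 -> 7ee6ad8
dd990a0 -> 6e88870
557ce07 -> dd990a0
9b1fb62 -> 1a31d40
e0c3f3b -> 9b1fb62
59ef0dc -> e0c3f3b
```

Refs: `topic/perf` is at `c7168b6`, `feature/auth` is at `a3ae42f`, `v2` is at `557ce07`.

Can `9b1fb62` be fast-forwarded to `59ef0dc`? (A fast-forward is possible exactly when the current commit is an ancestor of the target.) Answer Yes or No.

Yes

A fast-forward from 9b1fb62 to 59ef0dc is possible iff 9b1fb62 is an ancestor of 59ef0dc.
Ancestors of 59ef0dc: {1a31d40, 59ef0dc, 9b1fb62, e0c3f3b}.
9b1fb62 is among them, so fast-forward is possible.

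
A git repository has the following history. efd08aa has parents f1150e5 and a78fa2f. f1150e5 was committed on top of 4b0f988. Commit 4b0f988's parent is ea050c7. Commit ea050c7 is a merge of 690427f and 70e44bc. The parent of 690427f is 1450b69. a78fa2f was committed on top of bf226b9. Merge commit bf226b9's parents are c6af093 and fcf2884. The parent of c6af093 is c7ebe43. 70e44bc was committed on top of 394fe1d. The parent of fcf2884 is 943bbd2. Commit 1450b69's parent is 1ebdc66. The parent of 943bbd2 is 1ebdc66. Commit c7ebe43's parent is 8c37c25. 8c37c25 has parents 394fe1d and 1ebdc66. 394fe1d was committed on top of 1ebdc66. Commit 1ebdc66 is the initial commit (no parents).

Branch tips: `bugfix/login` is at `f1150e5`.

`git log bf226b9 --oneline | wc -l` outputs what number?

Walking parent pointers from bf226b9: reachable set = {1ebdc66, 394fe1d, 8c37c25, 943bbd2, bf226b9, c6af093, c7ebe43, fcf2884}.
That is 8 commits.

8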